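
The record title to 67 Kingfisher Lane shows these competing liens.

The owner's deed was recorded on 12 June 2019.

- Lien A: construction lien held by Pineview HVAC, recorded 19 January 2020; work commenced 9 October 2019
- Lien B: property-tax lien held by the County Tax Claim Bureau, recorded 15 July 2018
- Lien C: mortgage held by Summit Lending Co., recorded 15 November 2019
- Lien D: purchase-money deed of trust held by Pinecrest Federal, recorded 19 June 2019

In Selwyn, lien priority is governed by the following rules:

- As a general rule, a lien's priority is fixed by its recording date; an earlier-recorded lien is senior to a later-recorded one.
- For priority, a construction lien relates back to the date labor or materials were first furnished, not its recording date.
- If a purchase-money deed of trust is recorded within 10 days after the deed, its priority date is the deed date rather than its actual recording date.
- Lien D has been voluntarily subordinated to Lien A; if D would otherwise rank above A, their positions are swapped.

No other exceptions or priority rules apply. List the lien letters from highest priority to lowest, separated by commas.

Effective dates after the stated exceptions: A relates back to 9 October 2019 (work commenced); D relates back to the deed date 12 June 2019.
Ordering by effective date: B (15 July 2018), D (12 June 2019), A (9 October 2019), C (15 November 2019).
The subordination applies — D was senior to A — so D and A swap.

B, A, D, C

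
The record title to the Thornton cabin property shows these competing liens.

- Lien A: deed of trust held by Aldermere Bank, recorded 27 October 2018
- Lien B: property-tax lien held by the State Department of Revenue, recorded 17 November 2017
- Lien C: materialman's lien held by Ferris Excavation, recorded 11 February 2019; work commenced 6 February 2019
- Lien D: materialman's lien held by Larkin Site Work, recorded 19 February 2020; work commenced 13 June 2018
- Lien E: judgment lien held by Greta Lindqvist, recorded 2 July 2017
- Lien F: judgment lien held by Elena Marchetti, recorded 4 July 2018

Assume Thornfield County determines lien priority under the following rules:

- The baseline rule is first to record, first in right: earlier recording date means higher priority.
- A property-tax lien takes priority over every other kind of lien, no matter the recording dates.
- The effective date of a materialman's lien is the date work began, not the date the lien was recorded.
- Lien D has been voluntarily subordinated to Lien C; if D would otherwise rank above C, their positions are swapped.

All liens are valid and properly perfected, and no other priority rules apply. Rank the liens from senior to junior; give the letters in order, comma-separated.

Adjusting effective dates: C is treated as recorded 6 February 2019, the work-commencement date; D is treated as recorded 13 June 2018, the work-commencement date.
B is a property-tax lien, so it outranks all other liens regardless of date.
Remaining liens by effective date: E (2 July 2017), D (13 June 2018), F (4 July 2018), A (27 October 2018), C (6 February 2019).
D would otherwise be senior to C, so under the subordination agreement D and C exchange positions.

B, E, C, F, A, D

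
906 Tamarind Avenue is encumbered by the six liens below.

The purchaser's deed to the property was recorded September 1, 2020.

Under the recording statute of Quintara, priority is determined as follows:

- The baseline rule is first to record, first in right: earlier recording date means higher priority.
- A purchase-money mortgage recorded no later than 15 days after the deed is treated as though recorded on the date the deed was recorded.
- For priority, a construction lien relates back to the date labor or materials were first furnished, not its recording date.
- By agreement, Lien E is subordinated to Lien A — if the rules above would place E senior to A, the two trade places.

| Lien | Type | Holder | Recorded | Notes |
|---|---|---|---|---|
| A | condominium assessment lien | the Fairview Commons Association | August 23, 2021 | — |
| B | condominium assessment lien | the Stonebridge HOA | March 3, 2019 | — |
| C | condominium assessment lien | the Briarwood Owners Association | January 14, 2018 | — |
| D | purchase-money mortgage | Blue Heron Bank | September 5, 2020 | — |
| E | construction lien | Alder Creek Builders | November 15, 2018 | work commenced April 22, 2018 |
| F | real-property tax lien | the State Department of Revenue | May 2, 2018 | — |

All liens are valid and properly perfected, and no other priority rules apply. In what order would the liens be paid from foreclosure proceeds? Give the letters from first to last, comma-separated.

C, A, F, B, D, E

Adjusting effective dates: D was recorded within the 15-day window, so its effective date is the deed date September 1, 2020; E relates back to April 22, 2018 (work commenced).
By effective date: C (January 14, 2018), E (April 22, 2018), F (May 2, 2018), B (March 3, 2019), D (September 1, 2020), A (August 23, 2021).
The subordination applies — E was senior to A — so E and A swap.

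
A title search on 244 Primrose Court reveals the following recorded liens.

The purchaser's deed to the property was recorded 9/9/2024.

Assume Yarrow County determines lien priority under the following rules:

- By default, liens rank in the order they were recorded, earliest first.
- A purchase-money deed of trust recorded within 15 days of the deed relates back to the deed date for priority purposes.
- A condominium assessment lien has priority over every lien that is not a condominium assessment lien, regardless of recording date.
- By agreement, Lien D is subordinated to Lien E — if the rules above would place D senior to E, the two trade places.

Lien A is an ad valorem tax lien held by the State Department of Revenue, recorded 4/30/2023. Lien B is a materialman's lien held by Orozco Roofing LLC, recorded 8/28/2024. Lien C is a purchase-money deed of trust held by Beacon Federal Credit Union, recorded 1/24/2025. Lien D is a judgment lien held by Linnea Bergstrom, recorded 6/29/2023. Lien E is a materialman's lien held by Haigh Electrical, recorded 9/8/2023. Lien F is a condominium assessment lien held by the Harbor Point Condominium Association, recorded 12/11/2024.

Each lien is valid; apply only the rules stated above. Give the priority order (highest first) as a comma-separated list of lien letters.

Effective dates after the stated exceptions: C missed the 15-day window (137 days after the deed), so its recording date stands.
F is a condominium assessment lien and takes priority over every other lien.
Ordering the rest by effective date: A (4/30/2023), D (6/29/2023), E (9/8/2023), B (8/28/2024), C (1/24/2025).
Because D would otherwise rank above E, the subordination swaps them.

F, A, E, D, B, C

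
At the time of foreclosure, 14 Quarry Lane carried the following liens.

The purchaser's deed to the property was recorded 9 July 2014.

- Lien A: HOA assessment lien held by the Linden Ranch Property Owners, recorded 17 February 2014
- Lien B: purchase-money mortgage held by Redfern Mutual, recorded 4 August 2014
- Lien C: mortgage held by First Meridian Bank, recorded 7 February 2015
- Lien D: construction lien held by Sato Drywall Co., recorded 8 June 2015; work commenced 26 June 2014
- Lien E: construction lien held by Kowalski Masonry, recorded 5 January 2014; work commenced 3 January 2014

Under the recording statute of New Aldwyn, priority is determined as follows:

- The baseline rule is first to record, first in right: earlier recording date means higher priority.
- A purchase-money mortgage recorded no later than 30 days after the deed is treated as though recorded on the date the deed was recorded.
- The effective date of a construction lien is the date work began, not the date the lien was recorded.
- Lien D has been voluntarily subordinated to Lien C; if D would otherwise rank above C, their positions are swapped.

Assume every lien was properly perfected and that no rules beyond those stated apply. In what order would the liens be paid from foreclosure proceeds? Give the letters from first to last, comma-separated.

Effective dates: B relates back to the deed date 9 July 2014; D relates back to 26 June 2014 (work commenced); E is treated as recorded 3 January 2014, the work-commencement date.
By effective date: E (3 January 2014), A (17 February 2014), D (26 June 2014), B (9 July 2014), C (7 February 2015).
Because D would otherwise rank above C, the subordination swaps them.

E, A, C, B, D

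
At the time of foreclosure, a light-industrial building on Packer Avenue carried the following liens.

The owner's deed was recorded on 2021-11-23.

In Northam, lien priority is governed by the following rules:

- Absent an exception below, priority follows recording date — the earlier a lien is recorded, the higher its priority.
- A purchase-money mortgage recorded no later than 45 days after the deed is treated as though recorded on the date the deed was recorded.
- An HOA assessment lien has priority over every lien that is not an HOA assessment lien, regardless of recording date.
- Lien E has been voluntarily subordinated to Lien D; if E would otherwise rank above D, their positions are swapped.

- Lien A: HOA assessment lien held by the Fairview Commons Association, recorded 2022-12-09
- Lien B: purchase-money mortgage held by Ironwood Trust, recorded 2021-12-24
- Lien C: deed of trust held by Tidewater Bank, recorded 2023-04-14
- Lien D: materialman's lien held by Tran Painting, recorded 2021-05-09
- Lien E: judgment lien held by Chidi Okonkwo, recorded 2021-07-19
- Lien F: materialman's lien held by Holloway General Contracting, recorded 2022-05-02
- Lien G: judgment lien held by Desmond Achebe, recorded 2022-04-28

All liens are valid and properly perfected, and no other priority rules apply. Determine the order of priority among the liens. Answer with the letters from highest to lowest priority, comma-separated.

Effective dates after the stated exceptions: B's effective date is the deed date, 2021-11-23.
As an HOA assessment lien, A is senior to every other lien.
Remaining liens by effective date: D (2021-05-09), E (2021-07-19), B (2021-11-23), G (2022-04-28), F (2022-05-02), C (2023-04-14).
E already ranks below D; the subordination has no effect.

A, D, E, B, G, F, C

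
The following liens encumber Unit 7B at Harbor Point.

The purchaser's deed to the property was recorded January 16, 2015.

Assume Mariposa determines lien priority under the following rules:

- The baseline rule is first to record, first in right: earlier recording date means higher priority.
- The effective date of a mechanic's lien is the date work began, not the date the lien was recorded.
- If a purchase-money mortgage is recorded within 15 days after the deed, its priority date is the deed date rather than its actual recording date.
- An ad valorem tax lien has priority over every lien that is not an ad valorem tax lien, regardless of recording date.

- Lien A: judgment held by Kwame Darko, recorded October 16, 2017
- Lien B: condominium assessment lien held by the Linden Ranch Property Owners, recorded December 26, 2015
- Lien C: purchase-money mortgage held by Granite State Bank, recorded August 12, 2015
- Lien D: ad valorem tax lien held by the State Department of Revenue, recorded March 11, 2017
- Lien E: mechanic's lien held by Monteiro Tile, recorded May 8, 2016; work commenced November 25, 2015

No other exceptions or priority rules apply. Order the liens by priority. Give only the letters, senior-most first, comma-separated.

Effective dates after the stated exceptions: C was recorded 208 days after the deed, outside the 15-day window, so it keeps its recording date; E's effective date is November 25, 2015, when work began.
D is an ad valorem tax lien and takes priority over every other lien.
Remaining liens by effective date: C (August 12, 2015), E (November 25, 2015), B (December 26, 2015), A (October 16, 2017).

D, C, E, B, A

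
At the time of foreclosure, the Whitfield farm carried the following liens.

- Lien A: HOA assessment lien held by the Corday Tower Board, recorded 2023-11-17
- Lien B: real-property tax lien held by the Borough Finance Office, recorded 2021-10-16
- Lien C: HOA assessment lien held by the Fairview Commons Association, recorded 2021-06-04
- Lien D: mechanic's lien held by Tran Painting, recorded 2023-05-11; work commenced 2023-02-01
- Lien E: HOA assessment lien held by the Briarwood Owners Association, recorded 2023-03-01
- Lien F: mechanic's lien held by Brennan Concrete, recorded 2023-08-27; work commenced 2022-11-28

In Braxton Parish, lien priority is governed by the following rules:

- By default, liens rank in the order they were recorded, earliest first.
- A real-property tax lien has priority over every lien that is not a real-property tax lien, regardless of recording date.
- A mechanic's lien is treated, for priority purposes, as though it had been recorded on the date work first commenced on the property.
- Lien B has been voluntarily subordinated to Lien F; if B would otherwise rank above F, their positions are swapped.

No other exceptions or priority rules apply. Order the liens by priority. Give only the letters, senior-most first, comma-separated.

Adjusting effective dates: D's effective date is 2023-02-01, when work began; F relates back to 2022-11-28 (work commenced).
B is a real-property tax lien and takes priority over every other lien.
Among the remaining liens, by effective date: C (2021-06-04), F (2022-11-28), D (2023-02-01), E (2023-03-01), A (2023-11-17).
The subordination applies — B was senior to F — so B and F swap.

F, C, B, D, E, A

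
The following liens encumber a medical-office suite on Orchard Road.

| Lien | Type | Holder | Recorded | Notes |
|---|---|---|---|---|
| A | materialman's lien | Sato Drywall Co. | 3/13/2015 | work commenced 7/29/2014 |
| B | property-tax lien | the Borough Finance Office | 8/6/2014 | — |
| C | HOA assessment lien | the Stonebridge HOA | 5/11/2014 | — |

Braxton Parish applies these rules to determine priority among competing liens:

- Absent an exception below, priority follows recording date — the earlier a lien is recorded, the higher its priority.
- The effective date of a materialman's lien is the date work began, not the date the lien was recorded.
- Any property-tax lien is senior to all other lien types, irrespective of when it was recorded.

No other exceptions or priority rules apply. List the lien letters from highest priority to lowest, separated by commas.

Effective dates after the stated exceptions: A is treated as recorded 7/29/2014, the work-commencement date.
As a property-tax lien, B is senior to every other lien.
Remaining liens by effective date: C (5/11/2014), A (7/29/2014).

B, C, A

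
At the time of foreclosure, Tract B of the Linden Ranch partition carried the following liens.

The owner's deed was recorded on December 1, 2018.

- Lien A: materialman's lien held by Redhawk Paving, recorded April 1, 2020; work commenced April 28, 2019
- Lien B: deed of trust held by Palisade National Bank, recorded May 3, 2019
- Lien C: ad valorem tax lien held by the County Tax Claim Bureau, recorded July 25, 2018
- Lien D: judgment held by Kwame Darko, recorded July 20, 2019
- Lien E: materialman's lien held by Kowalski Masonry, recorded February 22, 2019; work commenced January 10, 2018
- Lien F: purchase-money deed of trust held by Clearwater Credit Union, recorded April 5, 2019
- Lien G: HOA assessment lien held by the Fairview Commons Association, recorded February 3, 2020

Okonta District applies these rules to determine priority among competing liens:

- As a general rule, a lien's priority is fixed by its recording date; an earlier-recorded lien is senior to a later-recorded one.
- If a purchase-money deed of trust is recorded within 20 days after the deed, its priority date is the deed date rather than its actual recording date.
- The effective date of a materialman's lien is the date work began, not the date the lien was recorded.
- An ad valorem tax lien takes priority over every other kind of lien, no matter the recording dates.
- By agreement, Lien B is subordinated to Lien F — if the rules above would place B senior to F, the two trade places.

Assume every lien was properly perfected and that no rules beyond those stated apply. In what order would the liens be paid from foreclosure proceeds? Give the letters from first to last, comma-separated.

First, effective dates: A relates back to April 28, 2019 (work commenced); E's effective date is January 10, 2018, when work began; F missed the 20-day window (125 days after the deed), so its recording date stands.
C is an ad valorem tax lien, so it outranks all other liens regardless of date.
Ordering the rest by effective date: E (January 10, 2018), F (April 5, 2019), A (April 28, 2019), B (May 3, 2019), D (July 20, 2019), G (February 3, 2020).
B is already junior to F, so the subordination agreement changes nothing.

C, E, F, A, B, D, G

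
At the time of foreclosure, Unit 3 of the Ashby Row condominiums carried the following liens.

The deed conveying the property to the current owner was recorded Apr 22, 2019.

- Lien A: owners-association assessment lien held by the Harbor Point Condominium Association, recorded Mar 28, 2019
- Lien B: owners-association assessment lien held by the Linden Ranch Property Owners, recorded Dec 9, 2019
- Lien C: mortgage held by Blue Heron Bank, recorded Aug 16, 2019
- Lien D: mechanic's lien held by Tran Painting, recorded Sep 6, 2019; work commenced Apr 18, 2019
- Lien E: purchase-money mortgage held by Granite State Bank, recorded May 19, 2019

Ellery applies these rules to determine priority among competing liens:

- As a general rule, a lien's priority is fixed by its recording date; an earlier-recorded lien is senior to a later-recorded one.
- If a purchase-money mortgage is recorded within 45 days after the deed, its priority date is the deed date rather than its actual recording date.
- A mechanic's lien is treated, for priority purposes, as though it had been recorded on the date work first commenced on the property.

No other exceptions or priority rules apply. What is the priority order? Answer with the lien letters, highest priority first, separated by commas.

A, D, E, C, B

Adjusting effective dates: D is treated as recorded Apr 18, 2019, the work-commencement date; E relates back to the deed date Apr 22, 2019.
By effective date, earliest first: A (Mar 28, 2019), D (Apr 18, 2019), E (Apr 22, 2019), C (Aug 16, 2019), B (Dec 9, 2019).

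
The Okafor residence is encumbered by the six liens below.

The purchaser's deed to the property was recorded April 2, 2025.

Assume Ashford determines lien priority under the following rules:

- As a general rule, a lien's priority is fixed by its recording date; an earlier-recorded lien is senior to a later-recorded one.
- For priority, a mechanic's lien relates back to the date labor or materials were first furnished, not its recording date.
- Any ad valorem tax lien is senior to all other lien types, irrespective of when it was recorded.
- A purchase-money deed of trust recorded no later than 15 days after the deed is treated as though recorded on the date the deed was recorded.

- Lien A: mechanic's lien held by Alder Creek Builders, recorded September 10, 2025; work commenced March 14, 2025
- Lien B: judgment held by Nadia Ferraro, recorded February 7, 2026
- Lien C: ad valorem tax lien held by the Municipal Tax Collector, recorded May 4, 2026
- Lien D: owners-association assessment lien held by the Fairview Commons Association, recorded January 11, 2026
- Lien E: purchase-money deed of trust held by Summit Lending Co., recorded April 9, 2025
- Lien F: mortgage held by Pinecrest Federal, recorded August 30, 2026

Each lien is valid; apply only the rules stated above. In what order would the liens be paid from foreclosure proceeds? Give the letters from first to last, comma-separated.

Effective dates after the stated exceptions: A relates back to March 14, 2025 (work commenced); E relates back to the deed date April 2, 2025.
As an ad valorem tax lien, C is senior to every other lien.
The other liens, earliest effective date first: A (March 14, 2025), E (April 2, 2025), D (January 11, 2026), B (February 7, 2026), F (August 30, 2026).

C, A, E, D, B, F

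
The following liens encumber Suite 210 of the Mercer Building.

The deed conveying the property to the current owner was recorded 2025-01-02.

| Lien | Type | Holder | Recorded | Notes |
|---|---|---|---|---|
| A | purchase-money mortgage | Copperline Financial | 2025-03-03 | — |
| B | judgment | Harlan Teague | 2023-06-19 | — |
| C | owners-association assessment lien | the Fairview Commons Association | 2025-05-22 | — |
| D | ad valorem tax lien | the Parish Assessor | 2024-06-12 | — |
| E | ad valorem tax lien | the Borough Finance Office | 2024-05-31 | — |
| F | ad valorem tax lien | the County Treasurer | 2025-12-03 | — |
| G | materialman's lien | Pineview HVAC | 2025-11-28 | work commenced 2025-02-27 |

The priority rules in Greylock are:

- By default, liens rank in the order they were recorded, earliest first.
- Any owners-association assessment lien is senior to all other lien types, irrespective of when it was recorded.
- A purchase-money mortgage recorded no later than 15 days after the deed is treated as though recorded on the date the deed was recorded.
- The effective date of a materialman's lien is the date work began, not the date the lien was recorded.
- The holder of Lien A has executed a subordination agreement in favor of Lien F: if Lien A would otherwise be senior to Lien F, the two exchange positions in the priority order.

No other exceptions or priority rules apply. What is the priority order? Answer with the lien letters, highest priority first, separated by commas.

C, B, E, D, G, F, A

Effective dates: A was recorded 60 days after the deed — beyond 15 days — so no relation-back applies; G relates back to 2025-02-27 (work commenced).
C is an owners-association assessment lien, so it outranks all other liens regardless of date.
Among the remaining liens, by effective date: B (2023-06-19), E (2024-05-31), D (2024-06-12), G (2025-02-27), A (2025-03-03), F (2025-12-03).
A is senior to F before the subordination, so the two trade places.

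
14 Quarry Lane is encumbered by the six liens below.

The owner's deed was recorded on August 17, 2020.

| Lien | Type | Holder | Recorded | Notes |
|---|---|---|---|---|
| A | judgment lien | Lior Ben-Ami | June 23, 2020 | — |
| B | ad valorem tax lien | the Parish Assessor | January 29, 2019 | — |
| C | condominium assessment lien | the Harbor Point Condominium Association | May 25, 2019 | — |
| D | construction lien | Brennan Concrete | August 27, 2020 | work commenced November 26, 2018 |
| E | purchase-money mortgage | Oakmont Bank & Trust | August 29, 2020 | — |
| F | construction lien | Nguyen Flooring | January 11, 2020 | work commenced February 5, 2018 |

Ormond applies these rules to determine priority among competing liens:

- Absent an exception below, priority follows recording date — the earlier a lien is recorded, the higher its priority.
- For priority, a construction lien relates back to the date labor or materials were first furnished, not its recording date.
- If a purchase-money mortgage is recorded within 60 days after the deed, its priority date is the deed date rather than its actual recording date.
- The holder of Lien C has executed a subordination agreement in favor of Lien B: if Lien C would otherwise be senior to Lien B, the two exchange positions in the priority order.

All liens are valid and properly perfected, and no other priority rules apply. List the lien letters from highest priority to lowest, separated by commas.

F, D, B, C, A, E

Effective dates after the stated exceptions: D's effective date is November 26, 2018, when work began; E relates back to the deed date August 17, 2020; F is treated as recorded February 5, 2018, the work-commencement date.
Ordering by effective date: F (February 5, 2018), D (November 26, 2018), B (January 29, 2019), C (May 25, 2019), A (June 23, 2020), E (August 17, 2020).
Since C is not senior to B, the subordination leaves the order unchanged.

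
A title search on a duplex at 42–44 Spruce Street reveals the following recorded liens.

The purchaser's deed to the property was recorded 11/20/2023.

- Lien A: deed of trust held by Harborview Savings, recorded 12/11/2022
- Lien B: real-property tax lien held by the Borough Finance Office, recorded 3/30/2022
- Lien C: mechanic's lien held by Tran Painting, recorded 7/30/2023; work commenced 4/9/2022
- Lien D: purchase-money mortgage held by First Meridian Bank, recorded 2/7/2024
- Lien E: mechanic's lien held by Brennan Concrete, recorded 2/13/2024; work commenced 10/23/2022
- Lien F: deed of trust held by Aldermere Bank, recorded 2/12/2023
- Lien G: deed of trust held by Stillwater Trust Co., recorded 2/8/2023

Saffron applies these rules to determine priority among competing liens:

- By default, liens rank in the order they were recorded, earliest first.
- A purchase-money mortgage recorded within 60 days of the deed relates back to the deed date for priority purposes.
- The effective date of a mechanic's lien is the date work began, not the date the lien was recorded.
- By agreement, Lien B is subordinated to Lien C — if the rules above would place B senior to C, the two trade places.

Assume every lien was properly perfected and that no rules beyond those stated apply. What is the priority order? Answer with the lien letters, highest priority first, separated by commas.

Adjusting effective dates: C's effective date is 4/9/2022, when work began; D was recorded 79 days after the deed — beyond 60 days — so no relation-back applies; E relates back to 10/23/2022 (work commenced).
Ordering by effective date: B (3/30/2022), C (4/9/2022), E (10/23/2022), A (12/11/2022), G (2/8/2023), F (2/12/2023), D (2/7/2024).
B would otherwise be senior to C, so under the subordination agreement B and C exchange positions.

C, B, E, A, G, F, D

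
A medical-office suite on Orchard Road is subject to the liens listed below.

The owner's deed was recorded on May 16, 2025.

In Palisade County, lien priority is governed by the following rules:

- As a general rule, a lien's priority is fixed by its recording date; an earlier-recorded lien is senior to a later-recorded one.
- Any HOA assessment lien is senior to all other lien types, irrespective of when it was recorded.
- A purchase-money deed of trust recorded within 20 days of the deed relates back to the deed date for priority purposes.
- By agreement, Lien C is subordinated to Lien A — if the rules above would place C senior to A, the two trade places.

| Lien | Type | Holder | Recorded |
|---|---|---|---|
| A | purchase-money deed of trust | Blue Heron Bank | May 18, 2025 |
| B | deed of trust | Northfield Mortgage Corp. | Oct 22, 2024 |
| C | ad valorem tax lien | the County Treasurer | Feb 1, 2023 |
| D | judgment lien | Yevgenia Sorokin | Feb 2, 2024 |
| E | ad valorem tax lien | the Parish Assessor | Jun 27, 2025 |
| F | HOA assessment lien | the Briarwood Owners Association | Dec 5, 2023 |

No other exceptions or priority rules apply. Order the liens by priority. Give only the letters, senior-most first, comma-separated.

F, A, D, B, C, E

First, effective dates: A's effective date is the deed date, May 16, 2025.
F is an HOA assessment lien, so it outranks all other liens regardless of date.
The other liens, earliest effective date first: C (Feb 1, 2023), D (Feb 2, 2024), B (Oct 22, 2024), A (May 16, 2025), E (Jun 27, 2025).
C would otherwise be senior to A, so under the subordination agreement C and A exchange positions.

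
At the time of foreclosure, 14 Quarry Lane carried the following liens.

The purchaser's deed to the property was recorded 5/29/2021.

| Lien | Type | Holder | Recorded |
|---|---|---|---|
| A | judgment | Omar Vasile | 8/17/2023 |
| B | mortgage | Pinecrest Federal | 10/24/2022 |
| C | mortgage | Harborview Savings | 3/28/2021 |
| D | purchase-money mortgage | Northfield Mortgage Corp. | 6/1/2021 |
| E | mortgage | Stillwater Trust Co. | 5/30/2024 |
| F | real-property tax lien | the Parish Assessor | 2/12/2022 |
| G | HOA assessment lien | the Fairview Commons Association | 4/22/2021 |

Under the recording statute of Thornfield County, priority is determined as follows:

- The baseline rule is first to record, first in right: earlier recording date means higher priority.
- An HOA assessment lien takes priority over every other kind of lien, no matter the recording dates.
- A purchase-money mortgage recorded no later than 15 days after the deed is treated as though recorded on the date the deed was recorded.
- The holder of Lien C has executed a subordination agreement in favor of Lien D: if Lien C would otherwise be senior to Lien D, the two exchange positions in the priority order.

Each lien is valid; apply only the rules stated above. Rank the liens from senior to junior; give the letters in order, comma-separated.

G, D, C, F, B, A, E

Adjusting effective dates: D's effective date is the deed date, 5/29/2021.
As an HOA assessment lien, G is senior to every other lien.
Among the remaining liens, by effective date: C (3/28/2021), D (5/29/2021), F (2/12/2022), B (10/24/2022), A (8/17/2023), E (5/30/2024).
Because C would otherwise rank above D, the subordination swaps them.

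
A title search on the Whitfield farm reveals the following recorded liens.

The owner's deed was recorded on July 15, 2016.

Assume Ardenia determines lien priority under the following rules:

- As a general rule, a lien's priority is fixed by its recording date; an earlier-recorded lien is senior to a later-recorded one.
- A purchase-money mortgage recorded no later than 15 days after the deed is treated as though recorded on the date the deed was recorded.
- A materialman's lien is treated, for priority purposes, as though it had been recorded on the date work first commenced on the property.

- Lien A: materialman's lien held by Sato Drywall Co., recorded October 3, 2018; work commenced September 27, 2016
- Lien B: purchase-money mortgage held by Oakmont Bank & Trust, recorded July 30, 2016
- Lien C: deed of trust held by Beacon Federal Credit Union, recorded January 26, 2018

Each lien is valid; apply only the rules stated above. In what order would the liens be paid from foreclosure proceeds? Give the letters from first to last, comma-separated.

B, A, C

First, effective dates: A is treated as recorded September 27, 2016, the work-commencement date; B relates back to the deed date July 15, 2016.
By effective date: B (July 15, 2016), A (September 27, 2016), C (January 26, 2018).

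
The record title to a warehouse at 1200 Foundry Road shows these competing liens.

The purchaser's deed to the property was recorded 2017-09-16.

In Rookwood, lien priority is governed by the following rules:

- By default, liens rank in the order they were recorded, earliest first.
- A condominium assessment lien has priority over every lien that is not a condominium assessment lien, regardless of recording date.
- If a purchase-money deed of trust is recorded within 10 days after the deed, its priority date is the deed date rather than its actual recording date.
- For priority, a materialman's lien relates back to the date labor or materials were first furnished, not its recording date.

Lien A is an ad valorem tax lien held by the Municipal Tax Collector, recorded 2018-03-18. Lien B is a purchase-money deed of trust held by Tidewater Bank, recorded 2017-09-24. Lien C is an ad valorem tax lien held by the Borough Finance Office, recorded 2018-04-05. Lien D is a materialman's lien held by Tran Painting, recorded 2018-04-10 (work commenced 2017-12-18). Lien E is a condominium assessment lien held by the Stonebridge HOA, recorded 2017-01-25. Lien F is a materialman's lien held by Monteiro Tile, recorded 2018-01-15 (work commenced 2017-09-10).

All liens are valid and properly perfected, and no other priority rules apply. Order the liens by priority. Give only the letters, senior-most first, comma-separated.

E, F, B, D, A, C

Effective dates: B was recorded within the 10-day window, so its effective date is the deed date 2017-09-16; D's effective date is 2017-12-18, when work began; F's effective date is 2017-09-10, when work began.
E, as a condominium assessment lien, has superpriority and ranks first.
Among the remaining liens, by effective date: F (2017-09-10), B (2017-09-16), D (2017-12-18), A (2018-03-18), C (2018-04-05).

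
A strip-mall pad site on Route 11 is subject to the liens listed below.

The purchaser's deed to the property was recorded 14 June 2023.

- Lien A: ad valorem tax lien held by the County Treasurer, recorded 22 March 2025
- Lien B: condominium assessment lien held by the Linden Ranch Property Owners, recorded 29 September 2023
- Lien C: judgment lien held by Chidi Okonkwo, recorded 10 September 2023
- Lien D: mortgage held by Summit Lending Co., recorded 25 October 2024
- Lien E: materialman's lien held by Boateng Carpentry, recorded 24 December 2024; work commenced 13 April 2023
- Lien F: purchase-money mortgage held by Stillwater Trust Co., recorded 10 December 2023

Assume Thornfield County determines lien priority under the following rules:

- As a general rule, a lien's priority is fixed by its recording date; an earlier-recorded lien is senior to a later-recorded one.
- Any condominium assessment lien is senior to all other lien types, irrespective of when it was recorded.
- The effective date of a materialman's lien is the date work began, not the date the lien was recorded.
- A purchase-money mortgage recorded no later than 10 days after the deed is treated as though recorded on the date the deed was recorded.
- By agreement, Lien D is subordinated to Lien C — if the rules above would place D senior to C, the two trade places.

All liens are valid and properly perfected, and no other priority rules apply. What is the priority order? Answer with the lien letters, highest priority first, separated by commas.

Adjusting effective dates: E is treated as recorded 13 April 2023, the work-commencement date; F missed the 10-day window (179 days after the deed), so its recording date stands.
B, as a condominium assessment lien, has superpriority and ranks first.
Among the remaining liens, by effective date: E (13 April 2023), C (10 September 2023), F (10 December 2023), D (25 October 2024), A (22 March 2025).
D already ranks below C; the subordination has no effect.

B, E, C, F, D, A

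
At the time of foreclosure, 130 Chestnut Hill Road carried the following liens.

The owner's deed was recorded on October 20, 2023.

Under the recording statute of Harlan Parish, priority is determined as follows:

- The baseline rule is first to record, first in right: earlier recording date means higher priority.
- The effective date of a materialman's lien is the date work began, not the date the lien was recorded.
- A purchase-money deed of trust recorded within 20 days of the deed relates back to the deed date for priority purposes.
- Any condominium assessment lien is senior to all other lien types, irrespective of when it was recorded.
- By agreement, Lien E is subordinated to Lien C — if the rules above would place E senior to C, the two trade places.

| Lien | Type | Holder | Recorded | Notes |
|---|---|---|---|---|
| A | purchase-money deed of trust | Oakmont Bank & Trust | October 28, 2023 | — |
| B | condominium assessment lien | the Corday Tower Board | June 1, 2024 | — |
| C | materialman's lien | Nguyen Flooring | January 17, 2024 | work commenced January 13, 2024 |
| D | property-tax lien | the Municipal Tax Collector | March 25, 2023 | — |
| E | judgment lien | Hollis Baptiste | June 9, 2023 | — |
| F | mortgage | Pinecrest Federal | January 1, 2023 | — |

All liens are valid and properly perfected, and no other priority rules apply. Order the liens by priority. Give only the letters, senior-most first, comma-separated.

Effective dates: A relates back to the deed date October 20, 2023; C is treated as recorded January 13, 2024, the work-commencement date.
As a condominium assessment lien, B is senior to every other lien.
Remaining liens by effective date: F (January 1, 2023), D (March 25, 2023), E (June 9, 2023), A (October 20, 2023), C (January 13, 2024).
E would otherwise be senior to C, so under the subordination agreement E and C exchange positions.

B, F, D, C, A, E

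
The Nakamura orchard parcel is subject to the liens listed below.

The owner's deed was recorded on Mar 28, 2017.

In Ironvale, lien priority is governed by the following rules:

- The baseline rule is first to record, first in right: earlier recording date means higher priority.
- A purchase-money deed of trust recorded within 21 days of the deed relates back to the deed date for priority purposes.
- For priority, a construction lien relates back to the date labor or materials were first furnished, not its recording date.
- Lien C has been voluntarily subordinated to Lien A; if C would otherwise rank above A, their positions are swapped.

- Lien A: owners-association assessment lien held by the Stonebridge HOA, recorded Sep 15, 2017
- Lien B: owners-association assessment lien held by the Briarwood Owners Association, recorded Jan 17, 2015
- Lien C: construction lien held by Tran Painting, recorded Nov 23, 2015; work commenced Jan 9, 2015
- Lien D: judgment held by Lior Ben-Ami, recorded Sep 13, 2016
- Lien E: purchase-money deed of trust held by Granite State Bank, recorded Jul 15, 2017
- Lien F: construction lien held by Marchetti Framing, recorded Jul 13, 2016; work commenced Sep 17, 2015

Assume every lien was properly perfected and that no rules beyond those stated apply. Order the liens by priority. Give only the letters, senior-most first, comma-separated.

Effective dates: C relates back to Jan 9, 2015 (work commenced); E was recorded 109 days after the deed — beyond 21 days — so no relation-back applies; F relates back to Sep 17, 2015 (work commenced).
Ordering by effective date: C (Jan 9, 2015), B (Jan 17, 2015), F (Sep 17, 2015), D (Sep 13, 2016), E (Jul 15, 2017), A (Sep 15, 2017).
C would otherwise be senior to A, so under the subordination agreement C and A exchange positions.

A, B, F, D, E, C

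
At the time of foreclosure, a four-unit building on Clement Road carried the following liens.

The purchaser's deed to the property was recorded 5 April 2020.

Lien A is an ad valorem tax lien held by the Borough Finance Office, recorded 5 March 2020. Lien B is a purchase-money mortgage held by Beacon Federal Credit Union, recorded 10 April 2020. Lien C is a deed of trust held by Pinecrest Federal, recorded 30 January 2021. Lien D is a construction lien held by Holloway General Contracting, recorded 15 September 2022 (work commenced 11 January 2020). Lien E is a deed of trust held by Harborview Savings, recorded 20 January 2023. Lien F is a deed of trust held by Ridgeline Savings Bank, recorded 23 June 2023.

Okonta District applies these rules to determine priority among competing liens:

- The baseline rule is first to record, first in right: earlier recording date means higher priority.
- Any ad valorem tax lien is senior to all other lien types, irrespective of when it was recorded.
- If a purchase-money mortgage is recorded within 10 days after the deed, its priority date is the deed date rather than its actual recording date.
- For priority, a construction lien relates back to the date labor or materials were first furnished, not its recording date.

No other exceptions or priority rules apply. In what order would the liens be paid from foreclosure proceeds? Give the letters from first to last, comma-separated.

A, D, B, C, E, F

Adjusting effective dates: B was recorded within the 10-day window, so its effective date is the deed date 5 April 2020; D is treated as recorded 11 January 2020, the work-commencement date.
A is an ad valorem tax lien and takes priority over every other lien.
Among the remaining liens, by effective date: D (11 January 2020), B (5 April 2020), C (30 January 2021), E (20 January 2023), F (23 June 2023).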